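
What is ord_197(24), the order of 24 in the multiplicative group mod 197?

49

The order of 24 must divide p − 1 = 196 = 2^2 · 7^2.
Divisors: 1, 2, 4, 7, 14, 28, 49, 98, 196.
Check each in increasing order: 24^1 ≡ 24;  24^2 ≡ 182;  24^4 ≡ 28;  24^7 ≡ 164;  24^14 ≡ 104;  24^28 ≡ 178;  24^49 ≡ 1.
Smallest exponent giving 1 is 49.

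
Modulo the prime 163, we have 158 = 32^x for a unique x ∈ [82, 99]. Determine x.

Compute 32^82 mod 163 = 131, then multiply by 32 repeatedly:
  32^82=131  32^83=117  32^84=158
Found 158 at exponent 84.

84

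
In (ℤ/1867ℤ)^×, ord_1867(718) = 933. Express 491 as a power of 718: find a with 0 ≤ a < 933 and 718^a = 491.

Baby-step giant-step with m = ceil(sqrt(933)) = 31.
Baby table (718^j mod 1867 for j=0..30):
  0:1  1:718  2:232  3:413  4:1548  5:599  6:672  7:810
  8:943  9:1220  10:337  11:1123  12:1637  13:1023  14:783  15:227
  16:557  17:388  18:401  19:400  20:1549  21:1317  22:904  23:1223
  24:624  25:1819  26:1009  27:66  28:713  29:376  30:1120
Giant step factor: 718^(-31) ≡ 65 (mod 1867).
Scan 491·65^i mod 1867 for i = 0, 1, …:
  i=0: 491   i=1: 176   i=2: 238   i=3: 534
  i=4: 1104   i=5: 814   i=6: 634   i=7: 136
  i=8: 1372   i=9: 1431     …   i=27: 1184
  i=28: 413
Match at i=28, j=3: a = 28·31 + 3 = 871.

871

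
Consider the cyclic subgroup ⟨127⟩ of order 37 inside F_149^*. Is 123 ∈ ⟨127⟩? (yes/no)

yes

123 ∈ ⟨127⟩ iff 123^37 ≡ 1 (mod 149), since |⟨127⟩| = 37.
123^37 mod 149 = 1.
Since 1 = 1, 123 lies in the subgroup.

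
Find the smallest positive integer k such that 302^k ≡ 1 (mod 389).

97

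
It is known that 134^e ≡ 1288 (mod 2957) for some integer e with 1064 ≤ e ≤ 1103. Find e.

1078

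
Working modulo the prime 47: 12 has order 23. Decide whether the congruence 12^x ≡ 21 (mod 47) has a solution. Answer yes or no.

yes

21 ∈ ⟨12⟩ iff 21^23 ≡ 1 (mod 47), since |⟨12⟩| = 23.
21^23 mod 47 = 1.
Since 1 = 1, 21 lies in the subgroup.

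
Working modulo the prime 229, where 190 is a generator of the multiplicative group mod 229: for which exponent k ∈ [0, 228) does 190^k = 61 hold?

132

Baby-step giant-step with m = ceil(sqrt(228)) = 16.
Baby table (190^j mod 229 for j=0..15):
  0:1  1:190  2:147  3:221  4:83  5:198  6:64  7:23
  8:19  9:175  10:45  11:77  12:203  13:98  14:71  15:208
Giant step factor: 190^(-16) ≡ 144 (mod 229).
Scan 61·144^i mod 229 for i = 0, 1, …:
  i=0: 61   i=1: 82   i=2: 129   i=3: 27
  i=4: 224   i=5: 196   i=6: 57   i=7: 193
  i=8: 83
Match at i=8, j=4: k = 8·16 + 4 = 132.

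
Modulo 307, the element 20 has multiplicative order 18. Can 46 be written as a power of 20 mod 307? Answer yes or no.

yes

⟨20⟩ has order 18; its elements mod 307 are {1, 17, 18, 20, 33, 46, 53, 93, 139, 168, 214, 254, 261, 274, 287, 289, 290, 306}.
46 is in this set.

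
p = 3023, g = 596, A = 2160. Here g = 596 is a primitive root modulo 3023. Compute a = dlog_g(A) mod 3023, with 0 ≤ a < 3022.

Baby-step giant-step with m = ceil(sqrt(3022)) = 55.
Baby table (596^j mod 3023 for j=0..54):
  0:1  1:596  2:1525  3:2000  4:938  5:2816  6:571  7:1740
  8:151  9:2329  10:527  11:2723  12:2580  13:1996  14:1577  15:2762
  16:1640  17:1011  18:979  19:45  20:2636  21:2119  22:2333  23:2911
  24:2777  25:1511  26:2725  27:749  28:2023  29:2554  30:1615  31:1226
  32:2153  33:1436  34:347  35:1248  36:150  37:1733  38:2025  39:723
  40:1642  41:2203  42:1006  43:1022  44:1489  45:1705  46:452  47:345
  48:56  49:123  50:756  51:149  52:1137  53:500  54:1746
Giant step factor: 596^(-55) ≡ 73 (mod 3023).
Scan 2160·73^i mod 3023 for i = 0, 1, …:
  i=0: 2160   i=1: 484   i=2: 2079   i=3: 617
  i=4: 2719   i=5: 1992   i=6: 312   i=7: 1615
Match at i=7, j=30: a = 7·55 + 30 = 415.

415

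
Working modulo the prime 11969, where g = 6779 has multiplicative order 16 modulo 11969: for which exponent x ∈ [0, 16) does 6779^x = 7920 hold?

Successive powers of 6779 modulo 11969:
  6779^0=1  6779^1=6779  6779^2=5850  6779^3=3853  6779^4=3129  6779^5=2423
  6779^6=4049  6779^7=3254  6779^8=11968  6779^9=5190  6779^10=6119  6779^11=8116
  6779^12=8840  6779^13=9546  6779^14=7920
So 6779^14 ≡ 7920 (mod 11969), giving x = 14.

14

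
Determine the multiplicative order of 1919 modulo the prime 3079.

1026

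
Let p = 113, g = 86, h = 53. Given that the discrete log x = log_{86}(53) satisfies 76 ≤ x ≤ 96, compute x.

92

Compute 86^76 mod 113 = 81, then multiply by 86 repeatedly:
  86^76=81  86^77=73  86^78=63  86^79=107  86^80=49
  86^81=33  86^82=13  86^83=101  86^84=98  86^85=66
  86^86=26  86^87=89  86^88=83  86^89=19  86^90=52
  86^91=65  86^92=53
Found 53 at exponent 92.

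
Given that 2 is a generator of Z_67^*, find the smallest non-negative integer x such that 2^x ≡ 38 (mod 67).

Successive powers of 2 modulo 67:
  2^0=1  2^1=2  2^2=4  2^3=8  2^4=16  2^5=32
  2^6=64  2^7=61  2^8=55  2^9=43  2^10=19  2^11=38
So 2^11 ≡ 38 (mod 67), giving x = 11.

11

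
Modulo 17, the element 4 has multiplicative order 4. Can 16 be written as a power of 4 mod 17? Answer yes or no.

yes

16 ∈ ⟨4⟩ iff 16^4 ≡ 1 (mod 17), since |⟨4⟩| = 4.
16^4 mod 17 = 1.
Since 1 = 1, 16 lies in the subgroup.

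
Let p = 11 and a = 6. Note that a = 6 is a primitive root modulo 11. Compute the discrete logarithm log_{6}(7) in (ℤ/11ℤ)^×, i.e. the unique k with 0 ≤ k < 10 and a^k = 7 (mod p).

Successive powers of 6 modulo 11:
  6^0=1  6^1=6  6^2=3  6^3=7
So 6^3 ≡ 7 (mod 11), giving k = 3.

3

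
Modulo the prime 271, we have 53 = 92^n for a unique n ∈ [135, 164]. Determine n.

142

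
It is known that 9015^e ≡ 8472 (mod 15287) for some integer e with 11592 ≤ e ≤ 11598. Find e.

11595

Compute 9015^11592 mod 15287 = 648, then multiply by 9015 repeatedly:
  9015^11592=648  9015^11593=2086  9015^11594=2280  9015^11595=8472
Found 8472 at exponent 11595.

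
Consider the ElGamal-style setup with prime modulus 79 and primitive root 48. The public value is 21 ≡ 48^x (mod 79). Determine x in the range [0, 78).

72

Baby-step giant-step with m = ceil(sqrt(78)) = 9.
Baby table (48^j mod 79 for j=0..8):
  0:1  1:48  2:13  3:71  4:11  5:54  6:64  7:70
  8:42
Giant step factor: 48^(-9) ≡ 27 (mod 79).
Scan 21·27^i mod 79 for i = 0, 1, …:
  i=0: 21   i=1: 14   i=2: 62   i=3: 15
  i=4: 10   i=5: 33   i=6: 22   i=7: 41
  i=8: 1
Match at i=8, j=0: x = 8·9 + 0 = 72.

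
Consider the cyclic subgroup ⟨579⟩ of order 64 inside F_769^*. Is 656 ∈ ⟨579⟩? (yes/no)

yes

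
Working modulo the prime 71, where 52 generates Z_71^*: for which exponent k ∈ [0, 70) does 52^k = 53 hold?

43

Baby-step giant-step with m = ceil(sqrt(70)) = 9.
Baby table (52^j mod 71 for j=0..8):
  0:1  1:52  2:6  3:28  4:36  5:26  6:3  7:14
  8:18
Giant step factor: 52^(-9) ≡ 11 (mod 71).
Scan 53·11^i mod 71 for i = 0, 1, …:
  i=0: 53   i=1: 15   i=2: 23   i=3: 40
  i=4: 14
Match at i=4, j=7: k = 4·9 + 7 = 43.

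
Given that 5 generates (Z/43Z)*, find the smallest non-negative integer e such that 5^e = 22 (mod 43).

Baby-step giant-step with m = ceil(sqrt(42)) = 7.
Baby table (5^j mod 43 for j=0..6):
  0:1  1:5  2:25  3:39  4:23  5:29  6:16
Giant step factor: 5^(-7) ≡ 7 (mod 43).
Scan 22·7^i mod 43 for i = 0, 1, …:
  i=0: 22   i=1: 25
Match at i=1, j=2: e = 1·7 + 2 = 9.

9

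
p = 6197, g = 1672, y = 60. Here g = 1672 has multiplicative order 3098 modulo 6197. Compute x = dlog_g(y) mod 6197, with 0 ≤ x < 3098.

Baby-step giant-step with m = ceil(sqrt(3098)) = 56.
Baby table (1672^j mod 6197 for j=0..55):
  0:1  1:1672  2:737  3:5258  4:4030  5:2021  6:1747  7:2197
  8:4760  9:1772  10:618  11:4594  12:3085  13:2216  14:5543  15:3381
  16:1368  17:603  18:4302  19:4424  20:3907  21:866  22:4051  23:6148
  24:4830  25:1069  26:2632  27:834  28:123  29:1155  30:3893  31:2246
  32:6127  33:703  34:4183  35:3760  36:2962  37:1061  38:1650  39:1135
  40:1438  41:6097  42:119  43:664  44:945  45:6002  46:2401  47:5013
  48:3392  49:1169  50:2513  51:170  52:5375  53:1350  54:1492  55:3430
Giant step factor: 1672^(-56) ≡ 3188 (mod 6197).
Scan 60·3188^i mod 6197 for i = 0, 1, …:
  i=0: 60   i=1: 5370   i=2: 3446   i=3: 4764
  i=4: 4982   i=5: 5902   i=6: 1484   i=7: 2681
  i=8: 1365   i=9: 1326     …   i=49: 1767
  i=50: 123
Match at i=50, j=28: x = 50·56 + 28 = 2828.

2828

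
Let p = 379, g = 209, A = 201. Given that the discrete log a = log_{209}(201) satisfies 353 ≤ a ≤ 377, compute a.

Compute 209^353 mod 379 = 17, then multiply by 209 repeatedly:
  209^353=17  209^354=142  209^355=116  209^356=367  209^357=145
  209^358=364  209^359=276  209^360=76  209^361=345  209^362=95
  209^363=147  209^364=24  209^365=89  209^366=30  209^367=206
  209^368=227  209^369=68  209^370=189  209^371=85  209^372=331
  209^373=201
Found 201 at exponent 373.

373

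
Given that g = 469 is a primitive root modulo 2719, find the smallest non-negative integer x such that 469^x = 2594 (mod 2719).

81

Baby-step giant-step with m = ceil(sqrt(2718)) = 53.
Baby table (469^j mod 2719 for j=0..52):
  0:1  1:469  2:2441  3:130  4:1152  5:1926  6:586  7:215
  8:232  9:48  10:760  11:251  12:802  13:916  14:2  15:938
  16:2163  17:260  18:2304  19:1133  20:1172  21:430  22:464  23:96
  24:1520  25:502  26:1604  27:1832  28:4  29:1876  30:1607  31:520
  32:1889  33:2266  34:2344  35:860  36:928  37:192  38:321  39:1004
  40:489  41:945  42:8  43:1033  44:495  45:1040  46:1059  47:1813
  48:1969  49:1720  50:1856  51:384  52:642
Giant step factor: 469^(-53) ≡ 348 (mod 2719).
Scan 2594·348^i mod 2719 for i = 0, 1, …:
  i=0: 2594   i=1: 4
Match at i=1, j=28: x = 1·53 + 28 = 81.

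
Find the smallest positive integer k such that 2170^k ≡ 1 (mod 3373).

1124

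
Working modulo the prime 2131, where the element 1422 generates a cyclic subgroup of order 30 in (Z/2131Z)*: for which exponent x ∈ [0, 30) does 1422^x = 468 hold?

Successive powers of 1422 modulo 2131:
  1422^0=1  1422^1=1422  1422^2=1896  1422^3=397  1422^4=1950  1422^5=469
  1422^6=2046  1422^7=597  1422^8=796  1422^9=351  1422^10=468
So 1422^10 ≡ 468 (mod 2131), giving x = 10.

10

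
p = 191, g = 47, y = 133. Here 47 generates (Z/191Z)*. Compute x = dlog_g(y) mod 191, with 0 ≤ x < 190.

74

Baby-step giant-step with m = ceil(sqrt(190)) = 14.
Baby table (47^j mod 191 for j=0..13):
  0:1  1:47  2:108  3:110  4:13  5:38  6:67  7:93
  8:169  9:112  10:107  11:63  12:96  13:119
Giant step factor: 47^(-14) ≡ 46 (mod 191).
Scan 133·46^i mod 191 for i = 0, 1, …:
  i=0: 133   i=1: 6   i=2: 85   i=3: 90
  i=4: 129   i=5: 13
Match at i=5, j=4: x = 5·14 + 4 = 74.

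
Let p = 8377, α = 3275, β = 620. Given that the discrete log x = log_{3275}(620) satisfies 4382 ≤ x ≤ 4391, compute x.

Compute 3275^4382 mod 8377 = 1995, then multiply by 3275 repeatedly:
  3275^4382=1995  3275^4383=7942  3275^4384=7842  3275^4385=7045  3275^4386=2117
  3275^4387=5396  3275^4388=4807  3275^4389=2542  3275^4390=6689  3275^4391=620
Found 620 at exponent 4391.

4391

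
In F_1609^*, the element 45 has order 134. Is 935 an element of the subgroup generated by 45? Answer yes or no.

no

935 ∈ ⟨45⟩ iff 935^134 ≡ 1 (mod 1609), since |⟨45⟩| = 134.
935^134 mod 1609 = 523.
Since 523 ≠ 1, 935 does not lie in the subgroup.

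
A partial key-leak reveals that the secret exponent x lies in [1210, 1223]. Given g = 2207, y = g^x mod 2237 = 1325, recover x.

Compute 2207^1210 mod 2237 = 685, then multiply by 2207 repeatedly:
  2207^1210=685  2207^1211=1820  2207^1212=1325
Found 1325 at exponent 1212.

1212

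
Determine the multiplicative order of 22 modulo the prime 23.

The order of 22 must divide p − 1 = 22 = 2 · 11.
Divisors: 1, 2, 11, 22.
Check each in increasing order: 22^1 ≡ 22;  22^2 ≡ 1.
Smallest exponent giving 1 is 2.

2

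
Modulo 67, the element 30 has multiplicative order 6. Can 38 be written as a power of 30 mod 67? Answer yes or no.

⟨30⟩ has order 6; its elements mod 67 are {1, 29, 30, 37, 38, 66}.
38 is in this set.

yes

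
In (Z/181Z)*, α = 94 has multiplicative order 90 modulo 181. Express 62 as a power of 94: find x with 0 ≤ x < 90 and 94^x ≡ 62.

20

Baby-step giant-step with m = ceil(sqrt(90)) = 10.
Baby table (94^j mod 181 for j=0..9):
  0:1  1:94  2:148  3:156  4:3  5:101  6:82  7:106
  8:9  9:122
Giant step factor: 94^(-10) ≡ 39 (mod 181).
Scan 62·39^i mod 181 for i = 0, 1, …:
  i=0: 62   i=1: 65   i=2: 1
Match at i=2, j=0: x = 2·10 + 0 = 20.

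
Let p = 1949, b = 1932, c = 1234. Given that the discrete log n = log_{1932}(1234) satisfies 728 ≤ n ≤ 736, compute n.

729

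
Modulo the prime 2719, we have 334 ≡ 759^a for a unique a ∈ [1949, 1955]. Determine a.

1951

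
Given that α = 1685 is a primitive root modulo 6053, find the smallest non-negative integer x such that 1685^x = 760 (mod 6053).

724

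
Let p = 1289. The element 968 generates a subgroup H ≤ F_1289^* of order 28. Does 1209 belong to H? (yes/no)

1209 ∈ ⟨968⟩ iff 1209^28 ≡ 1 (mod 1289), since |⟨968⟩| = 28.
1209^28 mod 1289 = 128.
Since 128 ≠ 1, 1209 does not lie in the subgroup.

no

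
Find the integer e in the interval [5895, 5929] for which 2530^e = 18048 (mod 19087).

Compute 2530^5895 mod 19087 = 2948, then multiply by 2530 repeatedly:
  2530^5895=2948  2530^5896=14510  2530^5897=5999  2530^5898=3305  2530^5899=1544
  2530^5900=12572  2530^5901=8218  2530^5902=5797  2530^5903=7594  2530^5904=11298
  2530^5905=10701  2530^5906=8164  2530^5907=2786  2530^5908=5477  2530^5909=18735
  2530^5910=6529  2530^5911=8115  2530^5912=12425  2530^5913=18048
Found 18048 at exponent 5913.

5913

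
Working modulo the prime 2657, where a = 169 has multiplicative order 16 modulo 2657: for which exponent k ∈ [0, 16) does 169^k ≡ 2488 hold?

9

Successive powers of 169 modulo 2657:
  169^0=1  169^1=169  169^2=1991  169^3=1697  169^4=2494  169^5=1680
  169^6=2278  169^7=2374  169^8=2656  169^9=2488
So 169^9 ≡ 2488 (mod 2657), giving k = 9.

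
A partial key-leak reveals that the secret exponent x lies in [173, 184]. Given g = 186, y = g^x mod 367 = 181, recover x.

184

Compute 186^173 mod 367 = 136, then multiply by 186 repeatedly:
  186^173=136  186^174=340  186^175=116  186^176=290  186^177=358
  186^178=161  186^179=219  186^180=364  186^181=176  186^182=73
  186^183=366  186^184=181
Found 181 at exponent 184.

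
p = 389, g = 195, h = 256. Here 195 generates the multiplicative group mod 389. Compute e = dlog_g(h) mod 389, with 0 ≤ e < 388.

Baby-step giant-step with m = ceil(sqrt(388)) = 20.
Baby table (195^j mod 389 for j=0..19):
  0:1  1:195  2:292  3:146  4:73  5:231  6:310  7:155
  8:272  9:136  10:68  11:34  12:17  13:203  14:296  15:148
  16:74  17:37  18:213  19:301
Giant step factor: 195^(-20) ≡ 221 (mod 389).
Scan 256·221^i mod 389 for i = 0, 1, …:
  i=0: 256   i=1: 171   i=2: 58   i=3: 370
  i=4: 80   i=5: 175   i=6: 164   i=7: 67
  i=8: 25   i=9: 79     …   i=18: 345
  i=19: 1
Match at i=19, j=0: e = 19·20 + 0 = 380.

380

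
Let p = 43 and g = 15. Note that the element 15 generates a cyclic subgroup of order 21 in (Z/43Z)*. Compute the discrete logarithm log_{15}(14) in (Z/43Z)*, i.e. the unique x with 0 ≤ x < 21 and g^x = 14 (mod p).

Successive powers of 15 modulo 43:
  15^0=1  15^1=15  15^2=10  15^3=21  15^4=14
So 15^4 ≡ 14 (mod 43), giving x = 4.

4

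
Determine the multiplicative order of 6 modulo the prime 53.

26

The order of 6 must divide p − 1 = 52 = 2^2 · 13.
Divisors: 1, 2, 4, 13, 26, 52.
Check each in increasing order: 6^1 ≡ 6;  6^2 ≡ 36;  6^4 ≡ 24;  6^13 ≡ 52;  6^26 ≡ 1.
Smallest exponent giving 1 is 26.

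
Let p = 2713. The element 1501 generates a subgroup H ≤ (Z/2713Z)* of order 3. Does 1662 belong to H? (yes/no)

no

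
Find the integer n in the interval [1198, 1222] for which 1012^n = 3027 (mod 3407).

1205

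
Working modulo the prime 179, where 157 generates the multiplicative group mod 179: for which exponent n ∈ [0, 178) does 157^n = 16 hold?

Baby-step giant-step with m = ceil(sqrt(178)) = 14.
Baby table (157^j mod 179 for j=0..13):
  0:1  1:157  2:126  3:92  4:124  5:136  6:51  7:131
  8:161  9:38  10:59  11:134  12:95  13:58
Giant step factor: 157^(-14) ≡ 70 (mod 179).
Scan 16·70^i mod 179 for i = 0, 1, …:
  i=0: 16   i=1: 46   i=2: 177   i=3: 39
  i=4: 45   i=5: 107   i=6: 151   i=7: 9
  i=8: 93   i=9: 66   i=10: 145   i=11: 126
Match at i=11, j=2: n = 11·14 + 2 = 156.

156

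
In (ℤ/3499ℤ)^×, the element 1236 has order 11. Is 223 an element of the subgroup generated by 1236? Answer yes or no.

yes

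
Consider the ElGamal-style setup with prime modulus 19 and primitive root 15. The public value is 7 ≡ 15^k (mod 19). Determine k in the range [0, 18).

Successive powers of 15 modulo 19:
  15^0=1  15^1=15  15^2=16  15^3=12  15^4=9  15^5=2
  15^6=11  15^7=13  15^8=5  15^9=18  15^10=4  15^11=3
  15^12=7
So 15^12 ≡ 7 (mod 19), giving k = 12.

12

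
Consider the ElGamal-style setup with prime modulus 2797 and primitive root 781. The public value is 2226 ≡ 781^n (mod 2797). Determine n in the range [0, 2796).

Baby-step giant-step with m = ceil(sqrt(2796)) = 53.
Baby table (781^j mod 2797 for j=0..52):
  0:1  1:781  2:215  3:95  4:1473  5:846  6:634  7:85
  8:2054  9:1493  10:2481  11:2137  12:1985  13:747  14:1631  15:1176
  16:1040  17:1110  18:2637  19:905  20:1961  21:1582  22:2065  23:1693
  24:2049  25:385  26:1406  27:1662  28:214  29:2111  30:1258  31:751
  32:1958  33:2036  34:1420  35:1408  36:427  37:644  38:2301  39:1407
  40:2443  41:429  42:2206  43:2731  44:1597  45:2592  46:2121  47:677
  48:104  49:111  50:2781  51:1489  52:2154
Giant step factor: 781^(-53) ≡ 1128 (mod 2797).
Scan 2226·1128^i mod 2797 for i = 0, 1, …:
  i=0: 2226   i=1: 2019   i=2: 674   i=3: 2285
  i=4: 1443   i=5: 2647   i=6: 1417   i=7: 1289
  i=8: 2349   i=9: 913     …   i=50: 2560
  i=51: 1176
Match at i=51, j=15: n = 51·53 + 15 = 2718.

2718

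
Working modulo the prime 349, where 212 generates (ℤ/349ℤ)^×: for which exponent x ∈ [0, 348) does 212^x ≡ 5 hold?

106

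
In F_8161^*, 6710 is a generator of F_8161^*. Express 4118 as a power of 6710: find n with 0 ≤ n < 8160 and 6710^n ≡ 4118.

3158

Baby-step giant-step with m = ceil(sqrt(8160)) = 91.
Baby table (6710^j mod 8161 for j=0..90):
  0:1  1:6710  2:8024  3:2923  4:2447  5:7599  6:7523  7:3545
  8:5796  9:3995  10:5726  11:7633  12:7155  13:7048  14:7246  15:5583
  16:2940  17:2263  18:5270  19:87  20:4339  21:4403  22:1310  23:703
  24:72  25:1621  26:6458  27:6431  28:4803  29:341  30:3030  31:2249
  32:1101  33:2005  34:4222  35:2789  36:1017  37:1474  38:7569  39:2087
  40:7655  41:7877  42:4034  43:6264  44:2290  45:6898  46:4549  47:1650
  48:5184  49:2458  50:7960  51:6016  52:3054  53:69  54:5974  55:6869
  56:5823  57:5623  58:2027  59:4944  60:7936  61:35  62:6342  63:3366
  64:4373  65:4035  66:4813  67:2153  68:1660  69:6996  70:1088  71:4546
  72:6003  73:5595  74:1850  75:619  76:7702  77:4968  78:5756  79:4908
  80:3045  81:4967  82:7207  83:5045  84:122  85:2520  86:7769  87:5683
  88:4738  89:4885  90:3774
Giant step factor: 6710^(-91) ≡ 3606 (mod 8161).
Scan 4118·3606^i mod 8161 for i = 0, 1, …:
  i=0: 4118   i=1: 4649   i=2: 1600   i=3: 7934
  i=4: 5699   i=5: 1196   i=6: 3768   i=7: 7504
  i=8: 5709   i=9: 4612     …   i=33: 7825
  i=34: 4373
Match at i=34, j=64: n = 34·91 + 64 = 3158.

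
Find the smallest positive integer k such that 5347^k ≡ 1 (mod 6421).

The order of 5347 must divide p − 1 = 6420 = 2^2 · 3 · 5 · 107.
Divisors: 1, 2, 3, 4, 5, 6, 10, 12, 15, 20, 30, 60, 107, 214, 321, 428, 535, 642, 1070, 1284, 1605, 2140, 3210, 6420.
Check each in increasing order: 5347^1 ≡ 5347;  5347^2 ≡ 4117;  5347^3 ≡ 2411;  5347^4 ≡ 4670;  5347^5 ≡ 5642;  5347^6 ≡ 1916;  5347^10 ≡ 3267;  5347^12 ≡ 4665;  5347^15 ≡ 4144;  5347^20 ≡ 1587;  5347^30 ≡ 2982;  5347^60 ≡ 5660;  5347^107 ≡ 5687;  5347^214 ≡ 5813;  5347^321 ≡ 3223;  5347^428 ≡ 3667;  5347^535 ≡ 5242;  5347^642 ≡ 4972;  5347^1070 ≡ 3105;  5347^1284 ≡ 6355;  5347^1605 ≡ 5596;  5347^2140 ≡ 3104;  5347^3210 ≡ 6420;  5347^6420 ≡ 1.
Smallest exponent giving 1 is 6420.

6420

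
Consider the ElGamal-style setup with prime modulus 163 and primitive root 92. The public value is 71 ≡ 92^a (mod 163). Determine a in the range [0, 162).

Baby-step giant-step with m = ceil(sqrt(162)) = 13.
Baby table (92^j mod 163 for j=0..12):
  0:1  1:92  2:151  3:37  4:144  5:45  6:65  7:112
  8:35  9:123  10:69  11:154  12:150
Giant step factor: 92^(-13) ≡ 80 (mod 163).
Scan 71·80^i mod 163 for i = 0, 1, …:
  i=0: 71   i=1: 138   i=2: 119   i=3: 66
  i=4: 64   i=5: 67   i=6: 144
Match at i=6, j=4: a = 6·13 + 4 = 82.

82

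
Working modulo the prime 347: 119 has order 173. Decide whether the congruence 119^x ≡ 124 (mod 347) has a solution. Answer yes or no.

yes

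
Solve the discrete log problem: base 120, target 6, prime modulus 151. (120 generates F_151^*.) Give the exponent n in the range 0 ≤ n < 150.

67

Baby-step giant-step with m = ceil(sqrt(150)) = 13.
Baby table (120^j mod 151 for j=0..12):
  0:1  1:120  2:55  3:107  4:5  5:147  6:124  7:82
  8:25  9:131  10:16  11:108  12:125
Giant step factor: 120^(-13) ≡ 77 (mod 151).
Scan 6·77^i mod 151 for i = 0, 1, …:
  i=0: 6   i=1: 9   i=2: 89   i=3: 58
  i=4: 87   i=5: 55
Match at i=5, j=2: n = 5·13 + 2 = 67.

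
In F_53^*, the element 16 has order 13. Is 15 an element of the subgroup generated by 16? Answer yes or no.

yes

⟨16⟩ has order 13; its elements mod 53 are {1, 10, 13, 15, 16, 24, 28, 36, 42, 44, 46, 47, 49}.
15 is in this set.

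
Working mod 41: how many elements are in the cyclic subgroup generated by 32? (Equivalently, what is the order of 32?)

4

The order of 32 must divide p − 1 = 40 = 2^3 · 5.
Divisors: 1, 2, 4, 5, 8, 10, 20, 40.
Check each in increasing order: 32^1 ≡ 32;  32^2 ≡ 40;  32^4 ≡ 1.
Smallest exponent giving 1 is 4.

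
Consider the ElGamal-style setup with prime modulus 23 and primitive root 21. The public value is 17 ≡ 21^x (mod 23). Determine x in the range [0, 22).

Successive powers of 21 modulo 23:
  21^0=1  21^1=21  21^2=4  21^3=15  21^4=16  21^5=14
  21^6=18  21^7=10  21^8=3  21^9=17
So 21^9 ≡ 17 (mod 23), giving x = 9.

9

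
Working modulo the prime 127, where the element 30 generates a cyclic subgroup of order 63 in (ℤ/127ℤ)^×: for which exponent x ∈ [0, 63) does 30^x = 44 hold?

47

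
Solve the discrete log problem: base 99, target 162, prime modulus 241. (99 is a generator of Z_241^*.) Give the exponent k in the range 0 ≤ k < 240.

Baby-step giant-step with m = ceil(sqrt(240)) = 16.
Baby table (99^j mod 241 for j=0..15):
  0:1  1:99  2:161  3:33  4:134  5:11  6:125  7:84
  8:122  9:28  10:121  11:170  12:201  13:137  14:67  15:126
Giant step factor: 99^(-16) ≡ 54 (mod 241).
Scan 162·54^i mod 241 for i = 0, 1, …:
  i=0: 162   i=1: 72   i=2: 32   i=3: 41
  i=4: 45   i=5: 20   i=6: 116   i=7: 239
  i=8: 133   i=9: 193   i=10: 59   i=11: 53
  i=12: 211   i=13: 67
Match at i=13, j=14: k = 13·16 + 14 = 222.

222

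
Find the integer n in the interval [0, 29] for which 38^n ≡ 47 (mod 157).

8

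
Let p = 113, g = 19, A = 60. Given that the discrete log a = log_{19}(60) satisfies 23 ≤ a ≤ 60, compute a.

52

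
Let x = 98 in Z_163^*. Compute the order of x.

54

The order of 98 must divide p − 1 = 162 = 2 · 3^4.
Divisors: 1, 2, 3, 6, 9, 18, 27, 54, 81, 162.
Check each in increasing order: 98^1 ≡ 98;  98^2 ≡ 150;  98^3 ≡ 30;  98^6 ≡ 85;  98^9 ≡ 105;  98^18 ≡ 104;  98^27 ≡ 162;  98^54 ≡ 1.
Smallest exponent giving 1 is 54.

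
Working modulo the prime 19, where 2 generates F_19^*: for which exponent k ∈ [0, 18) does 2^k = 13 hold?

5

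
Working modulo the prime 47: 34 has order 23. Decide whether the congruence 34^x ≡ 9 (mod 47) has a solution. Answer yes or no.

⟨34⟩ has order 23; its elements mod 47 are {1, 2, 3, 4, 6, 7, 8, 9, 12, 14, 16, 17, 18, 21, 24, 25, 27, 28, 32, 34, 36, 37, 42}.
9 is in this set.

yes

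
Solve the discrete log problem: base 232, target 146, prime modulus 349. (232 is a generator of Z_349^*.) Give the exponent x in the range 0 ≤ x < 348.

75

Baby-step giant-step with m = ceil(sqrt(348)) = 19.
Baby table (232^j mod 349 for j=0..18):
  0:1  1:232  2:78  3:297  4:151  5:132  6:261  7:175
  8:116  9:39  10:323  11:250  12:66  13:305  14:262  15:58
  16:194  17:336  18:125
Giant step factor: 232^(-19) ≡ 275 (mod 349).
Scan 146·275^i mod 349 for i = 0, 1, …:
  i=0: 146   i=1: 15   i=2: 286   i=3: 125
Match at i=3, j=18: x = 3·19 + 18 = 75.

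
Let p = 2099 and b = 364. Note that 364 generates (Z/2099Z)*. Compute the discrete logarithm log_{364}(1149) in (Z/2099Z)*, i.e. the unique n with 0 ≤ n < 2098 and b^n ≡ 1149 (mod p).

Baby-step giant-step with m = ceil(sqrt(2098)) = 46.
Baby table (364^j mod 2099 for j=0..45):
  0:1  1:364  2:259  3:1920  4:2012  5:1916  6:556  7:880
  8:1272  9:1228  10:2004  11:1103  12:583  13:213  14:1968  15:593
  16:1754  17:360  18:902  19:884  20:629  21:165  22:1288  23:755
  24:1950  25:338  26:1290  27:1483  28:369  29:2079  30:1116  31:1117
  32:1481  33:1740  34:1561  35:1474  36:1291  37:1847  38:628  39:1900
  40:1029  41:934  42:2037  43:521  44:734  45:603
Giant step factor: 364^(-46) ≡ 437 (mod 2099).
Scan 1149·437^i mod 2099 for i = 0, 1, …:
  i=0: 1149   i=1: 452   i=2: 218   i=3: 811
  i=4: 1775   i=5: 1144   i=6: 366   i=7: 418
  i=8: 53   i=9: 72     …   i=25: 769
  i=26: 213
Match at i=26, j=13: n = 26·46 + 13 = 1209.

1209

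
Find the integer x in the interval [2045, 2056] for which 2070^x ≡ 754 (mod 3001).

Compute 2070^2045 mod 3001 = 691, then multiply by 2070 repeatedly:
  2070^2045=691  2070^2046=1894  2070^2047=1274  2070^2048=2302  2070^2049=2553
  2070^2050=2950  2070^2051=2466  2070^2052=2920  2070^2053=386  2070^2054=754
Found 754 at exponent 2054.

2054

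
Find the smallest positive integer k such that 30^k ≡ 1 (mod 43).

42

The order of 30 must divide p − 1 = 42 = 2 · 3 · 7.
Divisors: 1, 2, 3, 6, 7, 14, 21, 42.
Check each in increasing order: 30^1 ≡ 30;  30^2 ≡ 40;  30^3 ≡ 39;  30^6 ≡ 16;  30^7 ≡ 7;  30^14 ≡ 6;  30^21 ≡ 42;  30^42 ≡ 1.
Smallest exponent giving 1 is 42.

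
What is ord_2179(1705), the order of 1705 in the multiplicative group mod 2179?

1089

The order of 1705 must divide p − 1 = 2178 = 2 · 3^2 · 11^2.
Divisors: 1, 2, 3, 6, 9, 11, 18, 22, 33, 66, 99, 121, 198, 242, 363, 726, 1089, 2178.
Check each in increasing order: 1705^1 ≡ 1705;  1705^2 ≡ 239;  1705^3 ≡ 22;  1705^6 ≡ 484;  1705^9 ≡ 1932;  1705^11 ≡ 1979;  1705^18 ≡ 2176;  1705^22 ≡ 778;  1705^33 ≡ 1288;  1705^66 ≡ 725;  1705^99 ≡ 1188;  1705^121 ≡ 368;  1705^198 ≡ 1531;  1705^242 ≡ 326;  1705^363 ≡ 123;  1705^726 ≡ 2055;  1705^1089 ≡ 1.
Smallest exponent giving 1 is 1089.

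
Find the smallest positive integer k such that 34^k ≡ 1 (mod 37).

9

The order of 34 must divide p − 1 = 36 = 2^2 · 3^2.
Divisors: 1, 2, 3, 4, 6, 9, 12, 18, 36.
Check each in increasing order: 34^1 ≡ 34;  34^2 ≡ 9;  34^3 ≡ 10;  34^4 ≡ 7;  34^6 ≡ 26;  34^9 ≡ 1.
Smallest exponent giving 1 is 9.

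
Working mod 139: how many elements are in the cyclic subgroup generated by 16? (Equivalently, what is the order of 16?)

The order of 16 must divide p − 1 = 138 = 2 · 3 · 23.
Divisors: 1, 2, 3, 6, 23, 46, 69, 138.
Check each in increasing order: 16^1 ≡ 16;  16^2 ≡ 117;  16^3 ≡ 65;  16^6 ≡ 55;  16^23 ≡ 42;  16^46 ≡ 96;  16^69 ≡ 1.
Smallest exponent giving 1 is 69.

69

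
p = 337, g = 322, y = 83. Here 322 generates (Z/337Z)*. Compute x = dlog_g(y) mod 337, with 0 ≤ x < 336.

131

Baby-step giant-step with m = ceil(sqrt(336)) = 19.
Baby table (322^j mod 337 for j=0..18):
  0:1  1:322  2:225  3:332  4:75  5:223  6:25  7:299
  8:233  9:212  10:190  11:183  12:288  13:61  14:96  15:245
  16:32  17:194  18:123
Giant step factor: 322^(-19) ≡ 238 (mod 337).
Scan 83·238^i mod 337 for i = 0, 1, …:
  i=0: 83   i=1: 208   i=2: 302   i=3: 95
  i=4: 31   i=5: 301   i=6: 194
Match at i=6, j=17: x = 6·19 + 17 = 131.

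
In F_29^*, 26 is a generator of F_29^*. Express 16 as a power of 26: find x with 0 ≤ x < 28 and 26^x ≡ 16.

12

Successive powers of 26 modulo 29:
  26^0=1  26^1=26  26^2=9  26^3=2  26^4=23  26^5=18
  26^6=4  26^7=17  26^8=7  26^9=8  26^10=5  26^11=14
  26^12=16
So 26^12 ≡ 16 (mod 29), giving x = 12.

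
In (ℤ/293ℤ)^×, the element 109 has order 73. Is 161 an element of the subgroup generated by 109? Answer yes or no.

161 ∈ ⟨109⟩ iff 161^73 ≡ 1 (mod 293), since |⟨109⟩| = 73.
161^73 mod 293 = 1.
Since 1 = 1, 161 lies in the subgroup.

yes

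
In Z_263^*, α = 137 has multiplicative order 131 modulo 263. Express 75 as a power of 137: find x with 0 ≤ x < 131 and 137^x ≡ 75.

107

Baby-step giant-step with m = ceil(sqrt(131)) = 12.
Baby table (137^j mod 263 for j=0..11):
  0:1  1:137  2:96  3:2  4:11  5:192  6:4  7:22
  8:121  9:8  10:44  11:242
Giant step factor: 137^(-12) ≡ 148 (mod 263).
Scan 75·148^i mod 263 for i = 0, 1, …:
  i=0: 75   i=1: 54   i=2: 102   i=3: 105
  i=4: 23   i=5: 248   i=6: 147   i=7: 190
  i=8: 242
Match at i=8, j=11: x = 8·12 + 11 = 107.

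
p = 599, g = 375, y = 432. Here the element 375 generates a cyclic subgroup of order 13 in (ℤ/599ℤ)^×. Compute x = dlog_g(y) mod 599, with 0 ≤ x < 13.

4

Successive powers of 375 modulo 599:
  375^0=1  375^1=375  375^2=459  375^3=212  375^4=432
So 375^4 ≡ 432 (mod 599), giving x = 4.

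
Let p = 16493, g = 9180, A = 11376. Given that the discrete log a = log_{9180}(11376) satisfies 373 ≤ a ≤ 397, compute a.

Compute 9180^373 mod 16493 = 2091, then multiply by 9180 repeatedly:
  9180^373=2091  9180^374=14021  9180^375=1408  9180^376=11421  9180^377=15272
  9180^378=6460  9180^379=10465  9180^380=13468  9180^381=4712  9180^382=11514
  9180^383=11376
Found 11376 at exponent 383.

383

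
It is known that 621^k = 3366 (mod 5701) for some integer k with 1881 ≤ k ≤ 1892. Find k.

1892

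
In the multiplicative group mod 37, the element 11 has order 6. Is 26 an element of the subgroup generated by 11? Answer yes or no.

yes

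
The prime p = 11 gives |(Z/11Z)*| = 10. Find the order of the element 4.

The order of 4 must divide p − 1 = 10 = 2 · 5.
Divisors: 1, 2, 5, 10.
Check each in increasing order: 4^1 ≡ 4;  4^2 ≡ 5;  4^5 ≡ 1.
Smallest exponent giving 1 is 5.

5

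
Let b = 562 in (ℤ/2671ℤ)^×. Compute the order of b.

2670

The order of 562 must divide p − 1 = 2670 = 2 · 3 · 5 · 89.
Divisors: 1, 2, 3, 5, 6, 10, 15, 30, 89, 178, 267, 445, 534, 890, 1335, 2670.
Check each in increasing order: 562^1 ≡ 562;  562^2 ≡ 666;  562^3 ≡ 352;  562^5 ≡ 2055;  562^6 ≡ 1038;  562^10 ≡ 174;  562^15 ≡ 2327;  562^30 ≡ 812;  562^89 ≡ 896;  562^178 ≡ 1516;  562^267 ≡ 1468;  562^445 ≡ 545;  562^534 ≡ 2198;  562^890 ≡ 544;  562^1335 ≡ 2670;  562^2670 ≡ 1.
Smallest exponent giving 1 is 2670.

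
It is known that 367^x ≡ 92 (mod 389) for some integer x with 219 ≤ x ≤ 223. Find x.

Compute 367^219 mod 389 = 132, then multiply by 367 repeatedly:
  367^219=132  367^220=208  367^221=92
Found 92 at exponent 221.

221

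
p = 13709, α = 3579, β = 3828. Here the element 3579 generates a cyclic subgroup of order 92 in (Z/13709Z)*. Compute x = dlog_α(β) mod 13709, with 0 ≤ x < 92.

Baby-step giant-step with m = ceil(sqrt(92)) = 10.
Baby table (3579^j mod 13709 for j=0..9):
  0:1  1:3579  2:5035  3:6639  4:3284  5:4823  6:1886  7:5166
  8:9382  9:4837
Giant step factor: 3579^(-10) ≡ 10436 (mod 13709).
Scan 3828·10436^i mod 13709 for i = 0, 1, …:
  i=0: 3828   i=1: 982   i=2: 7529   i=3: 6365
  i=4: 5035
Match at i=4, j=2: x = 4·10 + 2 = 42.

42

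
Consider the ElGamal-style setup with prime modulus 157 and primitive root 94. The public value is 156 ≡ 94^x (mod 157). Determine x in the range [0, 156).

78

Baby-step giant-step with m = ceil(sqrt(156)) = 13.
Baby table (94^j mod 157 for j=0..12):
  0:1  1:94  2:44  3:54  4:52  5:21  6:90  7:139
  8:35  9:150  10:127  11:6  12:93
Giant step factor: 94^(-13) ≡ 135 (mod 157).
Scan 156·135^i mod 157 for i = 0, 1, …:
  i=0: 156   i=1: 22   i=2: 144   i=3: 129
  i=4: 145   i=5: 107   i=6: 1
Match at i=6, j=0: x = 6·13 + 0 = 78.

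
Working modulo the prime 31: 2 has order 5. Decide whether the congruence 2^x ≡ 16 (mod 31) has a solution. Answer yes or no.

yes

⟨2⟩ has order 5; its elements mod 31 are {1, 2, 4, 8, 16}.
16 is in this set.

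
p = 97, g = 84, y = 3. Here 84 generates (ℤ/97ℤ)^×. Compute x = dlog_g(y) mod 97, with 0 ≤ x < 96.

22

Baby-step giant-step with m = ceil(sqrt(96)) = 10.
Baby table (84^j mod 97 for j=0..9):
  0:1  1:84  2:72  3:34  4:43  5:23  6:89  7:7
  8:6  9:19
Giant step factor: 84^(-10) ≡ 86 (mod 97).
Scan 3·86^i mod 97 for i = 0, 1, …:
  i=0: 3   i=1: 64   i=2: 72
Match at i=2, j=2: x = 2·10 + 2 = 22.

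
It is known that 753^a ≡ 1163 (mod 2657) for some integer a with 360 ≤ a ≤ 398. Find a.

370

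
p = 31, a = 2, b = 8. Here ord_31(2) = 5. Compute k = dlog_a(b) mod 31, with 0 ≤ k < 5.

Successive powers of 2 modulo 31:
  2^0=1  2^1=2  2^2=4  2^3=8
So 2^3 ≡ 8 (mod 31), giving k = 3.

3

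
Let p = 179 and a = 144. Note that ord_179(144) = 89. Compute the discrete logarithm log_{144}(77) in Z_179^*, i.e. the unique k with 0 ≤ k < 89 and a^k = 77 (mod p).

68

Baby-step giant-step with m = ceil(sqrt(89)) = 10.
Baby table (144^j mod 179 for j=0..9):
  0:1  1:144  2:151  3:85  4:68  5:126  6:65  7:52
  8:149  9:155
Giant step factor: 144^(-10) ≡ 13 (mod 179).
Scan 77·13^i mod 179 for i = 0, 1, …:
  i=0: 77   i=1: 106   i=2: 125   i=3: 14
  i=4: 3   i=5: 39   i=6: 149
Match at i=6, j=8: k = 6·10 + 8 = 68.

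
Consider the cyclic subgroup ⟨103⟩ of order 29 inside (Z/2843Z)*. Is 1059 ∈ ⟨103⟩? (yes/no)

yes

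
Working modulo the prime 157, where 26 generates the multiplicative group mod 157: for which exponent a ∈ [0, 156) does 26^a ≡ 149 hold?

Baby-step giant-step with m = ceil(sqrt(156)) = 13.
Baby table (26^j mod 157 for j=0..12):
  0:1  1:26  2:48  3:149  4:106  5:87  6:64  7:94
  8:89  9:116  10:33  11:73  12:14
Giant step factor: 26^(-13) ≡ 22 (mod 157).
Scan 149·22^i mod 157 for i = 0, 1, …:
  i=0: 149
Match at i=0, j=3: a = 0·13 + 3 = 3.

3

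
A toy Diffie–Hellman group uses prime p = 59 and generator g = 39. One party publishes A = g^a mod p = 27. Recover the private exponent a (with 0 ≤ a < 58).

Successive powers of 39 modulo 59:
  39^0=1  39^1=39  39^2=46  39^3=24  39^4=51  39^5=42
  39^6=45  39^7=44  39^8=5  39^9=18  39^10=53  39^11=2
  39^12=19  39^13=33  39^14=48  39^15=43  39^16=25  39^17=31
  39^18=29  39^19=10  39^20=36  39^21=47  39^22=4  39^23=38
  39^24=7  39^25=37  39^26=27
So 39^26 ≡ 27 (mod 59), giving a = 26.

26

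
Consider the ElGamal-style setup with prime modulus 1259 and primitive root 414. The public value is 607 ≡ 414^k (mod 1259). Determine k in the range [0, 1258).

188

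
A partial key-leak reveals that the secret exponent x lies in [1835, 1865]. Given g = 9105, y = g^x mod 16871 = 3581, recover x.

1864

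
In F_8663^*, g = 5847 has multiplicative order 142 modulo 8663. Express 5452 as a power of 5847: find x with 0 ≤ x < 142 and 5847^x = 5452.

73

Baby-step giant-step with m = ceil(sqrt(142)) = 12.
Baby table (5847^j mod 8663 for j=0..11):
  0:1  1:5847  2:3211  3:1996  4:1551  5:7199  6:7699  7:3105
  8:5950  9:7705  10:3535  11:7890
Giant step factor: 5847^(-12) ≡ 103 (mod 8663).
Scan 5452·103^i mod 8663 for i = 0, 1, …:
  i=0: 5452   i=1: 7124   i=2: 6080   i=3: 2504
  i=4: 6685   i=5: 4178   i=6: 5847
Match at i=6, j=1: x = 6·12 + 1 = 73.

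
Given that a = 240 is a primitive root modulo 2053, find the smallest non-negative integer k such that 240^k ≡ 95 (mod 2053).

Baby-step giant-step with m = ceil(sqrt(2052)) = 46.
Baby table (240^j mod 2053 for j=0..45):
  0:1  1:240  2:116  3:1151  4:1138  5:71  6:616  7:24
  8:1654  9:731  10:935  11:623  12:1704  13:413  14:576  15:689
  16:1120  17:1910  18:581  19:1889  20:1700  21:1506  22:112  23:191
  24:674  25:1626  26:170  27:1793  28:1243  29:635  30:478  31:1805
  32:17  33:2027  34:1972  35:1090  36:869  37:1207  38:207  39:408
  40:1429  41:109  42:1524  43:326  44:226  45:862
Giant step factor: 240^(-46) ≡ 1849 (mod 2053).
Scan 95·1849^i mod 2053 for i = 0, 1, …:
  i=0: 95   i=1: 1150   i=2: 1495   i=3: 917
  i=4: 1808   i=5: 708   i=6: 1331   i=7: 1525
  i=8: 956   i=9: 11     …   i=31: 1876
  i=32: 1207
Match at i=32, j=37: k = 32·46 + 37 = 1509.

1509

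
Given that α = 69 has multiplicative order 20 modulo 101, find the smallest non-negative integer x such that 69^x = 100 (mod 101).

10

Successive powers of 69 modulo 101:
  69^0=1  69^1=69  69^2=14  69^3=57  69^4=95  69^5=91
  69^6=17  69^7=62  69^8=36  69^9=60  69^10=100
So 69^10 ≡ 100 (mod 101), giving x = 10.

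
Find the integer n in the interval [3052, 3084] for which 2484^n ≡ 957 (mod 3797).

3055

Compute 2484^3052 mod 3797 = 870, then multiply by 2484 repeatedly:
  2484^3052=870  2484^3053=587  2484^3054=60  2484^3055=957
Found 957 at exponent 3055.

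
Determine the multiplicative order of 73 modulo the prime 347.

173

The order of 73 must divide p − 1 = 346 = 2 · 173.
Divisors: 1, 2, 173, 346.
Check each in increasing order: 73^1 ≡ 73;  73^2 ≡ 124;  73^173 ≡ 1.
Smallest exponent giving 1 is 173.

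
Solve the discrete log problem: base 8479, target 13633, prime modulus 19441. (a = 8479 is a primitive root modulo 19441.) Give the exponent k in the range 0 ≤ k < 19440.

4812

Baby-step giant-step with m = ceil(sqrt(19440)) = 140.
Baby table (8479^j mod 19441 for j=0..139):
  0:1  1:8479  2:623  3:13906  4:18750  5:12193  6:16650  7:14249
  8:10897  9:12031  10:3922  11:10528  12:13281  13:7327  14:11638  15:15527
  16:18422  17:11144  18:6716  19:2275  20:4253  21:17573  22:5643  23:2696
  24:16209  25:7682  26:8328  27:3400  28:17038  29:18572  30:19329  31:2961
  32:7988  33:17249  34:19069  35:14695  36:1536  37:17715  38:4319  39:13398
  40:7879  41:6765  42:9485  43:15339  44:18532  45:10666  46:16923  47:15537
  48:6007  49:17374  50:9689  51:14806  52:9537  53:9104  54:12046  55:14461
  56:432  57:8020  58:16403  59:123  60:12544  61:18306  62:19071  63:12212
  64:2782  65:6645  66:2937  67:18343  68:2297  69:15822  70:11838  71:519
  72:6935  73:12281  74:4603  75:10750  76:9842  77:9546  78:7651  79:17653
  80:3528  81:13654  82:1111  83:10725  84:11718  85:13412  86:9939  87:15487
  88:9759  89:5665  90:14265  91:10474  92:2558  93:12567  94:18913  95:13959
  96:1553  97:6330  98:14910  99:16508  100:15573  101:195  102:920  103:4839
  104:9371  105:1342  106:5833  107:103  108:17933  109:5846  110:13125  111:6591
  112:11655  113:4142  114:9572  115:14254  116:14410  117:15146  118:15129  119:7073
  120:15923  121:12813  122:5119  123:11689  124:813  125:11313  126:1033  127:10357
  128:2006  129:17440  130:5514  131:17042  132:13606  133:2380  134:262  135:5224
  136:7698  137:7905  138:13368  139:6242
Giant step factor: 8479^(-140) ≡ 9392 (mod 19441).
Scan 13633·9392^i mod 19441 for i = 0, 1, …:
  i=0: 13633   i=1: 2710   i=2: 4051   i=3: 955
  i=4: 7059   i=5: 4318   i=6: 730   i=7: 12928
  i=8: 10731   i=9: 3408     …   i=33: 1125
  i=34: 9537
Match at i=34, j=52: k = 34·140 + 52 = 4812.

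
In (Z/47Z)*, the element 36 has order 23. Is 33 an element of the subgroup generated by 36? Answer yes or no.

33 ∈ ⟨36⟩ iff 33^23 ≡ 1 (mod 47), since |⟨36⟩| = 23.
33^23 mod 47 = 46.
Since 46 ≠ 1, 33 does not lie in the subgroup.

no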